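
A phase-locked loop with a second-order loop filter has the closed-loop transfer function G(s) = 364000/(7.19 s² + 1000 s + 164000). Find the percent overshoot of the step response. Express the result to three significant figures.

Dividing through by 7.19: denominator becomes s² + 139.1 s + 22810.
So ω_n = √22810 = 151 rad/s and ζ = 139.1/(2·151) = 0.460.
Overshoot: exp(−π·0.460/√(1−0.460²)) = 0.196, i.e. 19.6%.

%OS ≈ 19.6%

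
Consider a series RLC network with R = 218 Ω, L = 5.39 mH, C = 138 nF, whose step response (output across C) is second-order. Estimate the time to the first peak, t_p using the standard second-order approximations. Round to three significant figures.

For a series RLC circuit (capacitor voltage as output), ω_n = 1/√(LC) = 1/√(5.39 mH · 138 nF) = 36700 rad/s.
ζ = (R/2)·√(C/L) = (218/2)·√(138 nF/5.39 mH) = 0.552.
The damped frequency ω_d = ω_n√(1−ζ²) = 30600 rad/s. t_p = π/ω_d = 0.000103 s.

t_p ≈ 0.000103 s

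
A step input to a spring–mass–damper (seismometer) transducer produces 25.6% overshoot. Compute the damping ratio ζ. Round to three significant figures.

ζ = −ln(OS)/√(π² + (ln OS)²). With OS = 0.256, ln OS = −1.363 and ζ = 1.363/3.424 = 0.398.

ζ ≈ 0.398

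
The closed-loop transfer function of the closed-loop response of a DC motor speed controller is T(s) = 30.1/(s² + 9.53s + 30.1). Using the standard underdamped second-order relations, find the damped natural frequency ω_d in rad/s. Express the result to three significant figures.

Matching coefficients with s² + 2ζω_n s + ω_n² gives ω_n² = 30.1 ⇒ ω_n = 5.49 rad/s, and ζ = 9.53/(2ω_n) = 0.869.
ω_d = ω_n√(1−ζ²) = 2.72 rad/s.

ω_d ≈ 2.72 rad/s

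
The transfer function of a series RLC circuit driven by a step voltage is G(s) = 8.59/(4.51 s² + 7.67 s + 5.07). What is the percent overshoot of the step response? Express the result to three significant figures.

%OS ≈ 1.47%

Dividing through by 4.51: denominator becomes s² + 1.701 s + 1.124.
So ω_n = √1.124 = 1.06 rad/s and ζ = 1.701/(2·1.06) = 0.802.
%OS = 100 e^{−πζ/√(1−ζ²)} with ζ = 0.802 gives 1.47%.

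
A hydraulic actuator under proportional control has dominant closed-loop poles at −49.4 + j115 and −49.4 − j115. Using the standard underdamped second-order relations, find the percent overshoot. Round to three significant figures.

%OS ≈ 25.9%

|pole| = ω_n = √(49.4² + 115²) = 125 rad/s; ζ = cos θ = σ/ω_n = 0.395.
Overshoot: exp(−π·0.395/√(1−0.395²)) = 0.259, i.e. 25.9%.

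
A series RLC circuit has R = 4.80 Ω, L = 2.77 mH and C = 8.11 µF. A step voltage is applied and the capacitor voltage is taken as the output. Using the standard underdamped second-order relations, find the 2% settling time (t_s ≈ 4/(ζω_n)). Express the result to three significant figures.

t_s ≈ 0.00462 s

For a series RLC circuit (capacitor voltage as output), ω_n = 1/√(LC) = 1/√(2.77 mH · 8.11 µF) = 6670 rad/s.
ζ = (R/2)·√(C/L) = (4.80/2)·√(8.11 µF/2.77 mH) = 0.130.
t_s ≈ 4/(ζω_n) = 0.00462 s.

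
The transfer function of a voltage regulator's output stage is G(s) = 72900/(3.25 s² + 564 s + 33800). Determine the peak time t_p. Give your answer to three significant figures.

t_p ≈ 0.0586 s

Dividing through by 3.25: denominator becomes s² + 173.5 s + 10400.
So ω_n = √10400 = 102 rad/s and ζ = 173.5/(2·102) = 0.851.
ω_d = ω_n√(1−ζ²) = 53.6 rad/s. t_p = π/ω_d = 0.0586 s.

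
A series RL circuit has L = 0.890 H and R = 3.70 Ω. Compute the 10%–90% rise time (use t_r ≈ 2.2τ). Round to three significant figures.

τ = L/R = 0.890/3.70 = 0.241 s.
t_r ≈ 2.2τ = 0.529 s.

t_r ≈ 0.529 s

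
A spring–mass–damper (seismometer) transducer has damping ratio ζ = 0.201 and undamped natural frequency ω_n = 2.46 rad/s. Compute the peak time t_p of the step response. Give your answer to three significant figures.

The damped frequency is ω_d = ω_n√(1−ζ²) = 2.46·√(1−0.0404) = 2.41 rad/s.
Peak time t_p = π/ω_d = π/2.41 = 1.30 s.

t_p ≈ 1.30 s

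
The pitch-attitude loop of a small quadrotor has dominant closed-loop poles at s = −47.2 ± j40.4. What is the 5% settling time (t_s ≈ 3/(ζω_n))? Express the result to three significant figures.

For poles at −σ ± jω_d, ζω_n = σ = 47.2, so t_s ≈ 3/σ = 0.0636 s.

t_s ≈ 0.0636 s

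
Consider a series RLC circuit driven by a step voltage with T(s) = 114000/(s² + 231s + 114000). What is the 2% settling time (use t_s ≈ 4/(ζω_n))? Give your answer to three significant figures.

ω_n = √114000 = 338 rad/s; ζ = 231/(2·338) = 0.342.
t_s ≈ 4/(ζω_n) = 4/(0.342·338) = 0.0346 s.

t_s ≈ 0.0346 s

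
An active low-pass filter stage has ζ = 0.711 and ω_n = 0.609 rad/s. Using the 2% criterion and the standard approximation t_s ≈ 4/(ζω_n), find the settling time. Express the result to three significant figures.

t_s ≈ 4/(ζω_n) = 4/(0.711 × 0.609) = 9.24 s.

t_s ≈ 9.24 s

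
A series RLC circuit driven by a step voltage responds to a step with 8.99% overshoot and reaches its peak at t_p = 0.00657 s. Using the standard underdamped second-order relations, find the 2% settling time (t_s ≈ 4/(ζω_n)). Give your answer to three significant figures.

t_s ≈ 0.0109 s

ζ from %OS: ζ = |ln 0.0899|/√(π²+ln²0.0899) = 0.609.
t_p = π/ω_d ⇒ ω_d = 478 rad/s; then ω_n = ω_d/√(1−ζ²) = 603 rad/s.
t_s ≈ 4/(ζω_n) = 4/(0.609·603) = 0.0109 s.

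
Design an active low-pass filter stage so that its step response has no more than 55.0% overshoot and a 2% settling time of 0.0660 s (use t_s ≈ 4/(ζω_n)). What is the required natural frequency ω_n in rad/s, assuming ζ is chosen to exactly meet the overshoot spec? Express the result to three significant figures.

ω_n ≈ 324 rad/s

ζ = −ln(OS)/√(π² + (ln OS)²). With OS = 0.550, ln OS = −0.5978 and ζ = 0.5978/3.198 = 0.187.
From t_s ≈ 4/(ζω_n): ω_n = 4/(ζ·t_s) = 4/(0.187·0.0660) = 324 rad/s.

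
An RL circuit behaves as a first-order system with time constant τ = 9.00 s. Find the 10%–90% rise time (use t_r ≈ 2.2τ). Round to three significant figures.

t_r ≈ 2.2τ = 19.8 s.

t_r ≈ 19.8 s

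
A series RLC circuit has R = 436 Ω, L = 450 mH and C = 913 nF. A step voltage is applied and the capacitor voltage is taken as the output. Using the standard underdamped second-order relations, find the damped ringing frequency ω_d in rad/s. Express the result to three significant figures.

ω_d ≈ 1480 rad/s

For a series RLC circuit (capacitor voltage as output), ω_n = 1/√(LC) = 1/√(450 mH · 913 nF) = 1560 rad/s.
ζ = (R/2)·√(C/L) = (436/2)·√(913 nF/450 mH) = 0.311.
ω_d = ω_n√(1−ζ²) = 1480 rad/s.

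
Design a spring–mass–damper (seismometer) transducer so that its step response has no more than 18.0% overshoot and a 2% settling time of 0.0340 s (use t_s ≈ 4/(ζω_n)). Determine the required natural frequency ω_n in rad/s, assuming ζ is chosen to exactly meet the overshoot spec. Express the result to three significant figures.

ζ = −ln(OS)/√(π² + (ln OS)²). With OS = 0.180, ln OS = −1.715 and ζ = 1.715/3.579 = 0.479.
From t_s ≈ 4/(ζω_n): ω_n = 4/(ζ·t_s) = 4/(0.479·0.0340) = 246 rad/s.

ω_n ≈ 246 rad/s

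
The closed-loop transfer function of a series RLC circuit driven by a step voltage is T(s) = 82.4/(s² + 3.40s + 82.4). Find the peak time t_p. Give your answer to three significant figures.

ω_n = √82.4 = 9.08 rad/s; ζ = 3.40/(2·9.08) = 0.187.
ω_d = ω_n√(1−ζ²) = 8.92 rad/s. Then t_p = π/ω_d = 0.352 s.

t_p ≈ 0.352 s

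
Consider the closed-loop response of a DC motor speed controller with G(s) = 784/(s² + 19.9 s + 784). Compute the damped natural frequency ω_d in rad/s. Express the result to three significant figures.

Matching coefficients with s² + 2ζω_n s + ω_n² gives ω_n² = 784 ⇒ ω_n = 28.0 rad/s, and ζ = 19.9/(2ω_n) = 0.355.
The damped frequency ω_d = ω_n√(1−ζ²) = 26.2 rad/s.

ω_d ≈ 26.2 rad/s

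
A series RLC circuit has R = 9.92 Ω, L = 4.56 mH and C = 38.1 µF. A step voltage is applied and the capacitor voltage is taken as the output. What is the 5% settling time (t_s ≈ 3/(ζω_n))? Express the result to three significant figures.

For a series RLC circuit (capacitor voltage as output), ω_n = 1/√(LC) = 1/√(4.56 mH · 38.1 µF) = 2400 rad/s.
ζ = (R/2)·√(C/L) = (9.92/2)·√(38.1 µF/4.56 mH) = 0.453.
t_s ≈ 3/(ζω_n) = 0.00276 s.

t_s ≈ 0.00276 s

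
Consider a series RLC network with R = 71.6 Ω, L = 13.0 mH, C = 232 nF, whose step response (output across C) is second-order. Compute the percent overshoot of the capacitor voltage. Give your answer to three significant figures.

%OS ≈ 61.8%

For a series RLC circuit (capacitor voltage as output), ω_n = 1/√(LC) = 1/√(13.0 mH · 232 nF) = 18200 rad/s.
ζ = (R/2)·√(C/L) = (71.6/2)·√(232 nF/13.0 mH) = 0.151.
Overshoot: exp(−π·0.151/√(1−0.151²)) = 0.618, i.e. 61.8%.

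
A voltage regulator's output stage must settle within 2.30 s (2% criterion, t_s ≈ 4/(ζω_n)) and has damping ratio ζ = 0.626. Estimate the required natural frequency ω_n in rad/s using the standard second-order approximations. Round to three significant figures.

Rearranging t_s ≈ 4/(ζω_n) gives ω_n = 4/(ζ·t_s) = 4/(0.626 × 2.30) = 2.78 rad/s.

ω_n ≈ 2.78 rad/s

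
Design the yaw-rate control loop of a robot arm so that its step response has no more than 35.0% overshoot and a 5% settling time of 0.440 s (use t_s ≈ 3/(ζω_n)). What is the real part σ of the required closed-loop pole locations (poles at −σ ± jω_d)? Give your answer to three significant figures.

The settling-time spec alone fixes σ = ζω_n = 3/t_s = 3/0.440 = 6.82.
(Overshoot then fixes ζ = 0.317 and hence ω_d = σ·√(1−ζ²)/ζ = 20.4 rad/s.)

σ ≈ 6.82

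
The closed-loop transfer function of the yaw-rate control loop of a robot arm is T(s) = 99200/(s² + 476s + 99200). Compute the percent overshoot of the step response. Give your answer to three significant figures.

%OS ≈ 2.67%

ω_n = √99200 = 315 rad/s; ζ = 476/(2·315) = 0.756.
%OS = 100 e^{−πζ/√(1−ζ²)} with ζ = 0.756 gives 2.67%.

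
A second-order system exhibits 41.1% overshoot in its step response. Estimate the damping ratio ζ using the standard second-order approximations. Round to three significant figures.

Inverting the overshoot relation: ζ = |ln 0.411|/√(π² + ln²0.411) = 0.272.

ζ ≈ 0.272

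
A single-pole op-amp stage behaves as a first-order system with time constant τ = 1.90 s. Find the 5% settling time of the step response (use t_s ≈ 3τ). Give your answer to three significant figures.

t_s ≈ 3τ = 5.70 s.

t_s ≈ 5.70 s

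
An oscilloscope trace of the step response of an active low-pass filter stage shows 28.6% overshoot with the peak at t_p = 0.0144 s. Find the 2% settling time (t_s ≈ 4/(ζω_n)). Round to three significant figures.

t_s ≈ 0.0460 s

The overshoot fixes ζ = −ln(OS)/√(π²+ln²(OS)) = 0.370.
t_p = π/ω_d ⇒ ω_d = 218 rad/s; then ω_n = ω_d/√(1−ζ²) = 235 rad/s.
t_s ≈ 4/(ζω_n) = 4/(0.370·235) = 0.0460 s.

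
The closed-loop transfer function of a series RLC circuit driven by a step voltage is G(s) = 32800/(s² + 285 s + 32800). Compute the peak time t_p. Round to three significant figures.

t_p ≈ 0.0281 s

Comparing the denominator to s² + 2ζω_n s + ω_n²: ω_n = √32800 = 181 rad/s, and 2ζω_n = 285 so ζ = 285/(2·181) = 0.787.
ω_d = ω_n√(1−ζ²) = 112 rad/s. Then t_p = π/ω_d = 0.0281 s.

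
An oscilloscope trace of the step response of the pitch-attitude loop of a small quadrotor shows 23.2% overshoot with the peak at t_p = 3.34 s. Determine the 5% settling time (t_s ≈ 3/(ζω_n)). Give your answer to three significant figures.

t_s ≈ 6.86 s

The overshoot fixes ζ = −ln(OS)/√(π²+ln²(OS)) = 0.422.
t_p = π/ω_d ⇒ ω_d = 0.941 rad/s; then ω_n = ω_d/√(1−ζ²) = 1.04 rad/s.
t_s ≈ 3/(ζω_n) = 3/(0.422·1.04) = 6.86 s.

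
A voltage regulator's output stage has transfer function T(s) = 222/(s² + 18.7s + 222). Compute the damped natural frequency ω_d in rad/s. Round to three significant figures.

ω_d ≈ 11.6 rad/s

ω_n = √222 = 14.9 rad/s; ζ = 18.7/(2·14.9) = 0.628.
ω_d = ω_n√(1−ζ²) = 11.6 rad/s.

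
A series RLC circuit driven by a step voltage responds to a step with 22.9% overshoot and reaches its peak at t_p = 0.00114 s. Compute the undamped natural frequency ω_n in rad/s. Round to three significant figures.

ω_n ≈ 3040 rad/s

From the overshoot, ζ = −ln(OS)/√(π²+ln²(OS)) = 0.425.
From t_p = π/ω_d, ω_d = π/0.00114 = 2760 rad/s, so ω_n = ω_d/√(1−ζ²) = 3040 rad/s.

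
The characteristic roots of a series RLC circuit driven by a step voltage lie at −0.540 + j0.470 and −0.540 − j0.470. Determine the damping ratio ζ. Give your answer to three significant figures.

|pole| = ω_n = √(0.540² + 0.470²) = 0.716 rad/s; ζ = cos θ = σ/ω_n = 0.754.

ζ ≈ 0.754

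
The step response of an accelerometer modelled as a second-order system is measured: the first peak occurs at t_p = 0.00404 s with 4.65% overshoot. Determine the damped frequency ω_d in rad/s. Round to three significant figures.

t_p = π/ω_d, so ω_d = π/0.00404 = 778 rad/s.

ω_d ≈ 778 rad/s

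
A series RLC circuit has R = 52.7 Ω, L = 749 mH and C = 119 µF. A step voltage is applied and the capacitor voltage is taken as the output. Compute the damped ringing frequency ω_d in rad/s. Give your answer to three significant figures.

ω_d ≈ 99.9 rad/s

For a series RLC circuit (capacitor voltage as output), ω_n = 1/√(LC) = 1/√(749 mH · 119 µF) = 106 rad/s.
ζ = (R/2)·√(C/L) = (52.7/2)·√(119 µF/749 mH) = 0.332.
The damped frequency ω_d = ω_n√(1−ζ²) = 99.9 rad/s.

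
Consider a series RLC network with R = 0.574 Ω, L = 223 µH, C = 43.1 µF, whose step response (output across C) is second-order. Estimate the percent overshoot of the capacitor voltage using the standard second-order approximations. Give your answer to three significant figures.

For a series RLC circuit (capacitor voltage as output), ω_n = 1/√(LC) = 1/√(223 µH · 43.1 µF) = 10200 rad/s.
ζ = (R/2)·√(C/L) = (0.574/2)·√(43.1 µF/223 µH) = 0.126.
%OS = 100 e^{−πζ/√(1−ζ²)} with ζ = 0.126 gives 67.1%.

%OS ≈ 67.1%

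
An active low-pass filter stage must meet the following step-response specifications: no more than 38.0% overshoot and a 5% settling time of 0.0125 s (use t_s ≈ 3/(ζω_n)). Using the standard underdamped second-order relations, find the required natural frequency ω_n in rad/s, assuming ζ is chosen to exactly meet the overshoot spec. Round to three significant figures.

Inverting the overshoot relation: ζ = |ln 0.380|/√(π² + ln²0.380) = 0.294.
Then ω_n = 3/(ζ t_s) = 3/(0.294 × 0.0125) = 815 rad/s.

ω_n ≈ 815 rad/s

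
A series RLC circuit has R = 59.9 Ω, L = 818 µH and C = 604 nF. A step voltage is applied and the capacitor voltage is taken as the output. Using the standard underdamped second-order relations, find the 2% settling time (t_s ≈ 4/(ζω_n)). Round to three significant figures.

t_s ≈ 0.000109 s

For a series RLC circuit (capacitor voltage as output), ω_n = 1/√(LC) = 1/√(818 µH · 604 nF) = 45000 rad/s.
ζ = (R/2)·√(C/L) = (59.9/2)·√(604 nF/818 µH) = 0.814.
t_s ≈ 4/(ζω_n) = 0.000109 s.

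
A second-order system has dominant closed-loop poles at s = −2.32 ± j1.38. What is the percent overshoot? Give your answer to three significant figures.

|pole| = ω_n = √(2.32² + 1.38²) = 2.70 rad/s; ζ = cos θ = σ/ω_n = 0.859.
%OS = 100·exp(−πζ/√(1−ζ²)) = 0.508%.

%OS ≈ 0.508%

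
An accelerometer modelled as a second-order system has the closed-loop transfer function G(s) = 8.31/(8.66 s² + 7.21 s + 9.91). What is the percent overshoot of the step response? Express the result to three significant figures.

Dividing through by 8.66: denominator becomes s² + 0.8326 s + 1.144.
So ω_n = √1.144 = 1.07 rad/s and ζ = 0.8326/(2·1.07) = 0.389.
Overshoot: exp(−π·0.389/√(1−0.389²)) = 0.265, i.e. 26.5%.

%OS ≈ 26.5%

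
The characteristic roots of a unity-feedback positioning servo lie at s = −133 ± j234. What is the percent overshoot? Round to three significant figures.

%OS ≈ 16.8%

The poles are at −σ ± jω_d with σ = 133 and ω_d = 234, so ω_n = √(σ²+ω_d²) = 269 rad/s and ζ = σ/ω_n = 0.494.
Overshoot: exp(−π·0.494/√(1−0.494²)) = 0.168, i.e. 16.8%.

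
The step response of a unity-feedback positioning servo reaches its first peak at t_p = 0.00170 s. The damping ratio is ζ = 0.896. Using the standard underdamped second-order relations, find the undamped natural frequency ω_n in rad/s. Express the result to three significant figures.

Peak time t_p = π/ω_d, so ω_d = π/t_p = π/0.00170 = 1850 rad/s.
ω_n = ω_d/√(1−ζ²) = 1850/√0.197 = 4160 rad/s.

ω_n ≈ 4160 rad/s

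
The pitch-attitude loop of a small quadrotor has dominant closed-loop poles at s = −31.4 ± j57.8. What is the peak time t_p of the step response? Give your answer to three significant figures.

t_p ≈ 0.0544 s

t_p = π/ω_d with ω_d = 57.8 (the imaginary part), so t_p = 0.0544 s.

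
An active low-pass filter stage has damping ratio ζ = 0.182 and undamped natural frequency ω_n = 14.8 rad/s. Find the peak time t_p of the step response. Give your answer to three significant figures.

The damped frequency is ω_d = ω_n√(1−ζ²) = 14.8·√(1−0.0331) = 14.6 rad/s.
Peak time t_p = π/ω_d = π/14.6 = 0.216 s.

t_p ≈ 0.216 s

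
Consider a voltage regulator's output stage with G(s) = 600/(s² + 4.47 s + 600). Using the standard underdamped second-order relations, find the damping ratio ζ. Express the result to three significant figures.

ζ ≈ 0.0912

Matching coefficients with s² + 2ζω_n s + ω_n² gives ω_n² = 600 ⇒ ω_n = 24.5 rad/s, and ζ = 4.47/(2ω_n) = 0.0912.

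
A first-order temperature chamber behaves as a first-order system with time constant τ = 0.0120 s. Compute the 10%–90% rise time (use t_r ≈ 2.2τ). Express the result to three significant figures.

t_r ≈ 0.0264 s

t_r ≈ 2.2τ = 0.0264 s.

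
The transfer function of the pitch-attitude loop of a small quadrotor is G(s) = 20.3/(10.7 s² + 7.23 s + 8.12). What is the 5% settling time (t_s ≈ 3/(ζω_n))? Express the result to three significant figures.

Dividing through by 10.7: denominator becomes s² + 0.6757 s + 0.7589.
So ω_n = √0.7589 = 0.871 rad/s and ζ = 0.6757/(2·0.871) = 0.388.
t_s ≈ 3/(ζω_n) = 8.88 s.

t_s ≈ 8.88 s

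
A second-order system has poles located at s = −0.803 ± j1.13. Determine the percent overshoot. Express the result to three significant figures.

%OS ≈ 10.7%

With σ = 0.803, ω_d = 1.13: ω_n = √(σ²+ω_d²) = 1.39 rad/s, ζ = σ/ω_n = 0.579.
%OS = 100 e^{−πζ/√(1−ζ²)} with ζ = 0.579 gives 10.7%.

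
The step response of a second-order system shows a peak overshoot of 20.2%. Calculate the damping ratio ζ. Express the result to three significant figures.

ζ ≈ 0.454

Inverting the overshoot relation: ζ = |ln 0.202|/√(π² + ln²0.202) = 0.454.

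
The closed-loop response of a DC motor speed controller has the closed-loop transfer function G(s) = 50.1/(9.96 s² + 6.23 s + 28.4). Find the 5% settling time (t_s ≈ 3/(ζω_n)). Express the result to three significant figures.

Dividing through by 9.96: denominator becomes s² + 0.6255 s + 2.851.
So ω_n = √2.851 = 1.69 rad/s and ζ = 0.6255/(2·1.69) = 0.185.
t_s ≈ 3/(ζω_n) = 9.59 s.

t_s ≈ 9.59 s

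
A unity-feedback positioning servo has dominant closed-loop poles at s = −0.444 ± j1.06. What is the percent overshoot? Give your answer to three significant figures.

With σ = 0.444, ω_d = 1.06: ω_n = √(σ²+ω_d²) = 1.15 rad/s, ζ = σ/ω_n = 0.386.
%OS = 100·exp(−πζ/√(1−ζ²)) = 26.8%.

%OS ≈ 26.8%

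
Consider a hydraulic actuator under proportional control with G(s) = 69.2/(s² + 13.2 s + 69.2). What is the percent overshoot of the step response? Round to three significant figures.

%OS ≈ 1.67%

Matching coefficients with s² + 2ζω_n s + ω_n² gives ω_n² = 69.2 ⇒ ω_n = 8.32 rad/s, and ζ = 13.2/(2ω_n) = 0.793.
%OS = 100·exp(−πζ/√(1−ζ²)) = 1.67%.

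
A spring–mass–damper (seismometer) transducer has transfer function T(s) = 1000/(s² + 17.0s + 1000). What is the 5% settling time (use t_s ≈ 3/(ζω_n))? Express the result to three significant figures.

ω_n = √1000 = 31.6 rad/s; ζ = 17.0/(2·31.6) = 0.269.
t_s ≈ 3/(ζω_n) = 3/(0.269·31.6) = 0.353 s.

t_s ≈ 0.353 s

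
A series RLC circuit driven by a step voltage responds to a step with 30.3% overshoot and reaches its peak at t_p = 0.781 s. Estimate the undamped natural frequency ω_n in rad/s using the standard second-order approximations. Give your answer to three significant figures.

ω_n ≈ 4.30 rad/s

ζ from %OS: ζ = |ln 0.303|/√(π²+ln²0.303) = 0.355.
From t_p = π/ω_d, ω_d = π/0.781 = 4.02 rad/s, so ω_n = ω_d/√(1−ζ²) = 4.30 rad/s.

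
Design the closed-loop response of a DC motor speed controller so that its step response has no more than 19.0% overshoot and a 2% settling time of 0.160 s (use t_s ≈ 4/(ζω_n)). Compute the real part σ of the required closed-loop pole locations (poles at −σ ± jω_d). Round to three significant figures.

σ ≈ 25.0

The settling-time spec alone fixes σ = ζω_n = 4/t_s = 4/0.160 = 25.0.
(Overshoot then fixes ζ = 0.467 and hence ω_d = σ·√(1−ζ²)/ζ = 47.3 rad/s.)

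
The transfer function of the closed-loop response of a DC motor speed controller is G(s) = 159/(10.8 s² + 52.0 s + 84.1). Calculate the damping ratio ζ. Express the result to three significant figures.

Dividing through by 10.8: denominator becomes s² + 4.815 s + 7.787.
So ω_n = √7.787 = 2.79 rad/s and ζ = 4.815/(2·2.79) = 0.863.

ζ ≈ 0.863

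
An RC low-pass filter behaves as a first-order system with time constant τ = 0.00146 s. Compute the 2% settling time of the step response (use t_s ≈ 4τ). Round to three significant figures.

t_s ≈ 4τ = 0.00584 s.

t_s ≈ 0.00584 s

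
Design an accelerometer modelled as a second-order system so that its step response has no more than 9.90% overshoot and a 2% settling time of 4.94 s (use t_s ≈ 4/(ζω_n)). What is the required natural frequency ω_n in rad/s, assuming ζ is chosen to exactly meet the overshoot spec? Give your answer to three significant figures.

ω_n ≈ 1.37 rad/s

From %OS = 100·exp(−πζ/√(1−ζ²)), invert to get ζ = −ln(OS)/√(π² + ln²(OS)) with OS = 0.0990.
−ln 0.0990 = 2.313, so ζ = 2.313/√(π² + 5.348) = 0.593.
Then ω_n = 4/(ζ t_s) = 4/(0.593 × 4.94) = 1.37 rad/s.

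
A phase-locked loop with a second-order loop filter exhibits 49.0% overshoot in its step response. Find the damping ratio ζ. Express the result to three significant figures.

ζ ≈ 0.221

ζ = −ln(OS)/√(π² + (ln OS)²). With OS = 0.490, ln OS = −0.7133 and ζ = 0.7133/3.222 = 0.221.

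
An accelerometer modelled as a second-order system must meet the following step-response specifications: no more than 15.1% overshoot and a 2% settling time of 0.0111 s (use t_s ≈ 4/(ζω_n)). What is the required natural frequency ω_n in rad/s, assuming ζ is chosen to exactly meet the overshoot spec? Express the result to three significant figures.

Inverting the overshoot relation: ζ = |ln 0.151|/√(π² + ln²0.151) = 0.516.
Then ω_n = 4/(ζ t_s) = 4/(0.516 × 0.0111) = 699 rad/s.

ω_n ≈ 699 rad/s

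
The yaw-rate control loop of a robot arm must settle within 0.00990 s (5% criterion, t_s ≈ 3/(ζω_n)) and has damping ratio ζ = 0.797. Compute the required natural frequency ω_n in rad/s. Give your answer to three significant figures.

ω_n ≈ 380 rad/s

Rearranging t_s ≈ 3/(ζω_n) gives ω_n = 3/(ζ·t_s) = 3/(0.797 × 0.00990) = 380 rad/s.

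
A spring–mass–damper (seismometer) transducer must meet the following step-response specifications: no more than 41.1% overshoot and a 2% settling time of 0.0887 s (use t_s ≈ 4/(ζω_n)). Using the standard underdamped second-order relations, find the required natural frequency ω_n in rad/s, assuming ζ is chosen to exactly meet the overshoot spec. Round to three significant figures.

Inverting the overshoot relation: ζ = |ln 0.411|/√(π² + ln²0.411) = 0.272.
From t_s ≈ 4/(ζω_n): ω_n = 4/(ζ·t_s) = 4/(0.272·0.0887) = 166 rad/s.

ω_n ≈ 166 rad/s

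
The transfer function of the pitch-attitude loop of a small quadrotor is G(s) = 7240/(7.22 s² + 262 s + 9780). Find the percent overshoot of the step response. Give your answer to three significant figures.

Dividing through by 7.22: denominator becomes s² + 36.29 s + 1355.
So ω_n = √1355 = 36.8 rad/s and ζ = 36.29/(2·36.8) = 0.493.
%OS = 100 e^{−πζ/√(1−ζ²)} with ζ = 0.493 gives 16.9%.

%OS ≈ 16.9%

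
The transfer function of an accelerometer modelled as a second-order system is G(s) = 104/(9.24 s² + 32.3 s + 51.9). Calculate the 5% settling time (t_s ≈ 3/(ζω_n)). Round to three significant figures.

t_s ≈ 1.72 s

Dividing through by 9.24: denominator becomes s² + 3.496 s + 5.617.
So ω_n = √5.617 = 2.37 rad/s and ζ = 3.496/(2·2.37) = 0.737.
t_s ≈ 3/(ζω_n) = 1.72 s.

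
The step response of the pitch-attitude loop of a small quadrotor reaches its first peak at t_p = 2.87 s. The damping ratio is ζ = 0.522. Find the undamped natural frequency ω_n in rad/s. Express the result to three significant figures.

ω_n ≈ 1.28 rad/s

Peak time t_p = π/ω_d, so ω_d = π/t_p = π/2.87 = 1.09 rad/s.
ω_n = ω_d/√(1−ζ²) = 1.09/√0.728 = 1.28 rad/s.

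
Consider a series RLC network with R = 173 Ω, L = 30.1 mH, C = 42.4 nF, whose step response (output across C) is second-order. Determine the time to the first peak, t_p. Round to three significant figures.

t_p ≈ 0.000113 s

For a series RLC circuit (capacitor voltage as output), ω_n = 1/√(LC) = 1/√(30.1 mH · 42.4 nF) = 28000 rad/s.
ζ = (R/2)·√(C/L) = (173/2)·√(42.4 nF/30.1 mH) = 0.103.
ω_d = ω_n√(1−ζ²) = 27800 rad/s. t_p = π/ω_d = 0.000113 s.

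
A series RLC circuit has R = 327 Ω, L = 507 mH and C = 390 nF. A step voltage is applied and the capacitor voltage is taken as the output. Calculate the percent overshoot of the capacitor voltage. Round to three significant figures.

%OS ≈ 63.4%

For a series RLC circuit (capacitor voltage as output), ω_n = 1/√(LC) = 1/√(507 mH · 390 nF) = 2250 rad/s.
ζ = (R/2)·√(C/L) = (327/2)·√(390 nF/507 mH) = 0.143.
Overshoot: exp(−π·0.143/√(1−0.143²)) = 0.634, i.e. 63.4%.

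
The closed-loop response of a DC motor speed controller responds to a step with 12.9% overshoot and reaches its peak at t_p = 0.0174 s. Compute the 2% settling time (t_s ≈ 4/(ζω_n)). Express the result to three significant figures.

t_s ≈ 0.0340 s

The overshoot fixes ζ = −ln(OS)/√(π²+ln²(OS)) = 0.546.
From t_p = π/ω_d, ω_d = π/0.0174 = 181 rad/s, so ω_n = ω_d/√(1−ζ²) = 216 rad/s.
t_s ≈ 4/(ζω_n) = 4/(0.546·216) = 0.0340 s.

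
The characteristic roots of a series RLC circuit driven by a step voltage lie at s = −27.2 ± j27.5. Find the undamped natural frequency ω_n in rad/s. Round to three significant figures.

ω_n ≈ 38.7 rad/s

The poles are at −σ ± jω_d with σ = 27.2 and ω_d = 27.5, so ω_n = √(σ²+ω_d²) = 38.7 rad/s and ζ = σ/ω_n = 0.703.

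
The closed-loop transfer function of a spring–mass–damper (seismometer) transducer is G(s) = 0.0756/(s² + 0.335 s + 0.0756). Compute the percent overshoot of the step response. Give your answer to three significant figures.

Comparing the denominator to s² + 2ζω_n s + ω_n²: ω_n = √0.0756 = 0.275 rad/s, and 2ζω_n = 0.335 so ζ = 0.335/(2·0.275) = 0.609.
%OS = 100·exp(−πζ/√(1−ζ²)) = 8.95%.

%OS ≈ 8.95%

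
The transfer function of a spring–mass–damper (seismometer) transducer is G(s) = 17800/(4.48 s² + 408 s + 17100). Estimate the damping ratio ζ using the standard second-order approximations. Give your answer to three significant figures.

Dividing through by 4.48: denominator becomes s² + 91.07 s + 3817.
So ω_n = √3817 = 61.8 rad/s and ζ = 91.07/(2·61.8) = 0.737.

ζ ≈ 0.737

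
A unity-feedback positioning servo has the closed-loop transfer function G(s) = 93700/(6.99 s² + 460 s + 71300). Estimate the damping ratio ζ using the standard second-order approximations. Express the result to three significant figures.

ζ ≈ 0.326

Dividing through by 6.99: denominator becomes s² + 65.81 s + 10200.
So ω_n = √10200 = 101 rad/s and ζ = 65.81/(2·101) = 0.326.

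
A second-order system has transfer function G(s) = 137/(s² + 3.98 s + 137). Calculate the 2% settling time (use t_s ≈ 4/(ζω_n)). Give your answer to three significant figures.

t_s ≈ 2.01 s

ω_n = √137 = 11.7 rad/s; ζ = 3.98/(2·11.7) = 0.170.
t_s ≈ 4/(ζω_n) = 4/(0.170·11.7) = 2.01 s.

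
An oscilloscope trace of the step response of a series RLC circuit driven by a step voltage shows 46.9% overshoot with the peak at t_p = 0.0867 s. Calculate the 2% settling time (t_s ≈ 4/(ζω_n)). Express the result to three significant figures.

t_s ≈ 0.458 s

From the overshoot, ζ = −ln(OS)/√(π²+ln²(OS)) = 0.234.
t_p = π/ω_d ⇒ ω_d = 36.2 rad/s; then ω_n = ω_d/√(1−ζ²) = 37.3 rad/s.
t_s ≈ 4/(ζω_n) = 4/(0.234·37.3) = 0.458 s.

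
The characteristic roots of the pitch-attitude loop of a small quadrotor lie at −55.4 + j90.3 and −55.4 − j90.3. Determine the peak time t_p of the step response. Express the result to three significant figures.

t_p = π/ω_d with ω_d = 90.3 (the imaginary part), so t_p = 0.0348 s.

t_p ≈ 0.0348 s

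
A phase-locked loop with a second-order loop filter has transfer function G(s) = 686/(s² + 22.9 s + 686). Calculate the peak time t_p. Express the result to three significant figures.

Matching coefficients with s² + 2ζω_n s + ω_n² gives ω_n² = 686 ⇒ ω_n = 26.2 rad/s, and ζ = 22.9/(2ω_n) = 0.437.
ω_d = ω_n√(1−ζ²) = 23.6 rad/s. Then t_p = π/ω_d = 0.133 s.

t_p ≈ 0.133 s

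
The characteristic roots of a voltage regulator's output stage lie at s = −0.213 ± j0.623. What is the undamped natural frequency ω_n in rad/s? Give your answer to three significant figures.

ω_n ≈ 0.658 rad/s

|pole| = ω_n = √(0.213² + 0.623²) = 0.658 rad/s; ζ = cos θ = σ/ω_n = 0.324.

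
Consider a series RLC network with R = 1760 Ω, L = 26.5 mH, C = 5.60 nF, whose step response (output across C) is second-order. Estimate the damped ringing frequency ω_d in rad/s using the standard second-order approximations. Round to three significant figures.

For a series RLC circuit (capacitor voltage as output), ω_n = 1/√(LC) = 1/√(26.5 mH · 5.60 nF) = 82100 rad/s.
ζ = (R/2)·√(C/L) = (1760/2)·√(5.60 nF/26.5 mH) = 0.405.
The damped frequency ω_d = ω_n√(1−ζ²) = 75100 rad/s.

ω_d ≈ 75100 rad/s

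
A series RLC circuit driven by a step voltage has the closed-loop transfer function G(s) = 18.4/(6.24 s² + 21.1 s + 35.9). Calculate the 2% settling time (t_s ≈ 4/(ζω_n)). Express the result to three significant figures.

Dividing through by 6.24: denominator becomes s² + 3.381 s + 5.753.
So ω_n = √5.753 = 2.40 rad/s and ζ = 3.381/(2·2.40) = 0.705.
t_s ≈ 4/(ζω_n) = 2.37 s.

t_s ≈ 2.37 s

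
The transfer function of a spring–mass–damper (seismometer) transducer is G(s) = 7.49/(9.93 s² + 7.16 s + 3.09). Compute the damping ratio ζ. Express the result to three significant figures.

ζ ≈ 0.646

Dividing through by 9.93: denominator becomes s² + 0.7210 s + 0.3112.
So ω_n = √0.3112 = 0.558 rad/s and ζ = 0.7210/(2·0.558) = 0.646.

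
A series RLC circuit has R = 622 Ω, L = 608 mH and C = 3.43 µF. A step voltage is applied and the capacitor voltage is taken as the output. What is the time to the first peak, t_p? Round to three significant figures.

t_p ≈ 0.00673 s

For a series RLC circuit (capacitor voltage as output), ω_n = 1/√(LC) = 1/√(608 mH · 3.43 µF) = 692 rad/s.
ζ = (R/2)·√(C/L) = (622/2)·√(3.43 µF/608 mH) = 0.739.
The damped frequency ω_d = ω_n√(1−ζ²) = 467 rad/s. t_p = π/ω_d = 0.00673 s.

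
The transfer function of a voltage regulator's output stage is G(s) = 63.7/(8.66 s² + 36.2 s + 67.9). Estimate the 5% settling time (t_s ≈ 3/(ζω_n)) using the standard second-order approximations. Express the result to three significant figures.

t_s ≈ 1.44 s

Dividing through by 8.66: denominator becomes s² + 4.180 s + 7.841.
So ω_n = √7.841 = 2.80 rad/s and ζ = 4.180/(2·2.80) = 0.746.
t_s ≈ 3/(ζω_n) = 1.44 s.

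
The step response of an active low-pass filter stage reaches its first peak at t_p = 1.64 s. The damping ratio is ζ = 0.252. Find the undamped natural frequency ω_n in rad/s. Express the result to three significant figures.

Peak time t_p = π/ω_d, so ω_d = π/t_p = π/1.64 = 1.92 rad/s.
ω_n = ω_d/√(1−ζ²) = 1.92/√0.936 = 1.98 rad/s.

ω_n ≈ 1.98 rad/s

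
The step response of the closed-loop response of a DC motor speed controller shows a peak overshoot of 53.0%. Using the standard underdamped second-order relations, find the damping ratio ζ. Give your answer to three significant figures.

From %OS = 100·exp(−πζ/√(1−ζ²)), invert to get ζ = −ln(OS)/√(π² + ln²(OS)) with OS = 0.530.
−ln 0.530 = 0.6349, so ζ = 0.6349/√(π² + 0.4031) = 0.198.

ζ ≈ 0.198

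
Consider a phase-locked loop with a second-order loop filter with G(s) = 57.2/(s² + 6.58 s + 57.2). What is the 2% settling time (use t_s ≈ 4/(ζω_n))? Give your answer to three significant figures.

t_s ≈ 1.22 s

ω_n = √57.2 = 7.56 rad/s; ζ = 6.58/(2·7.56) = 0.435.
t_s ≈ 4/(ζω_n) = 4/(0.435·7.56) = 1.22 s.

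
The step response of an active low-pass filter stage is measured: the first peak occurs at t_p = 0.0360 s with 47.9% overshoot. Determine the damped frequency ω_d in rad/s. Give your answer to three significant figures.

t_p = π/ω_d, so ω_d = π/0.0360 = 87.3 rad/s.

ω_d ≈ 87.3 rad/s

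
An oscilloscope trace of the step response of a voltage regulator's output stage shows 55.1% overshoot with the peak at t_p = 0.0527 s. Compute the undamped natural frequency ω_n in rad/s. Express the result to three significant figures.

From the overshoot, ζ = −ln(OS)/√(π²+ln²(OS)) = 0.186.
t_p = π/ω_d ⇒ ω_d = 59.6 rad/s; then ω_n = ω_d/√(1−ζ²) = 60.7 rad/s.

ω_n ≈ 60.7 rad/s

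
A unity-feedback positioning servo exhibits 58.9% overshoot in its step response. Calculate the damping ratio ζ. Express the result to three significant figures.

From %OS = 100·exp(−πζ/√(1−ζ²)), invert to get ζ = −ln(OS)/√(π² + ln²(OS)) with OS = 0.589.
−ln 0.589 = 0.5293, so ζ = 0.5293/√(π² + 0.2802) = 0.166.

ζ ≈ 0.166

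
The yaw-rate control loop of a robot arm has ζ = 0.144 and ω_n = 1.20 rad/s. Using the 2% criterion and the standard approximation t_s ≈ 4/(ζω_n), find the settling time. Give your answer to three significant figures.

t_s ≈ 4/(ζω_n) = 4/(0.144 × 1.20) = 23.1 s.

t_s ≈ 23.1 s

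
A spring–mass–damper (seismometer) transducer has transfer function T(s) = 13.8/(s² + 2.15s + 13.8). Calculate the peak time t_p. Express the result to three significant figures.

t_p ≈ 0.883 s

Matching coefficients with s² + 2ζω_n s + ω_n² gives ω_n² = 13.8 ⇒ ω_n = 3.71 rad/s, and ζ = 2.15/(2ω_n) = 0.289.
ω_d = 3.71·√(1 − 0.289²) = 3.56 rad/s. Then t_p = π/ω_d = 0.883 s.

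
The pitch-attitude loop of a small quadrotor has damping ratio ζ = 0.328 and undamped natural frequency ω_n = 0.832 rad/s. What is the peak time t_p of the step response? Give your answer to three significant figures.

The damped frequency is ω_d = ω_n√(1−ζ²) = 0.832·√(1−0.108) = 0.786 rad/s.
Peak time t_p = π/ω_d = π/0.786 = 4.00 s.

t_p ≈ 4.00 s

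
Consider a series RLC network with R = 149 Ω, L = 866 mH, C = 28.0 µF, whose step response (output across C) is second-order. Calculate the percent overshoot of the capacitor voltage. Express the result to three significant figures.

For a series RLC circuit (capacitor voltage as output), ω_n = 1/√(LC) = 1/√(866 mH · 28.0 µF) = 203 rad/s.
ζ = (R/2)·√(C/L) = (149/2)·√(28.0 µF/866 mH) = 0.424.
%OS = 100 e^{−πζ/√(1−ζ²)} with ζ = 0.424 gives 23.0%.

%OS ≈ 23.0%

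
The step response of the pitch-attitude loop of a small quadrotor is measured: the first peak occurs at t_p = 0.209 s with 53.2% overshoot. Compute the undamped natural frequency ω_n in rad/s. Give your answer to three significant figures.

ω_n ≈ 15.3 rad/s

From the overshoot, ζ = −ln(OS)/√(π²+ln²(OS)) = 0.197.
From t_p = π/ω_d, ω_d = π/0.209 = 15.0 rad/s, so ω_n = ω_d/√(1−ζ²) = 15.3 rad/s.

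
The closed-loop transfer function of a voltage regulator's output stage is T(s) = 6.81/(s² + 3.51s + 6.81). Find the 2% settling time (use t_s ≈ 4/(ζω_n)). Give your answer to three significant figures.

t_s ≈ 2.28 s

Comparing the denominator to s² + 2ζω_n s + ω_n²: ω_n = √6.81 = 2.61 rad/s, and 2ζω_n = 3.51 so ζ = 3.51/(2·2.61) = 0.673.
t_s ≈ 4/(ζω_n) = 4/(0.673·2.61) = 2.28 s.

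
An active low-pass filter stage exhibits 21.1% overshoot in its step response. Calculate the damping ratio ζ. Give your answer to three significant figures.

From %OS = 100·exp(−πζ/√(1−ζ²)), invert to get ζ = −ln(OS)/√(π² + ln²(OS)) with OS = 0.211.
−ln 0.211 = 1.556, so ζ = 1.556/√(π² + 2.421) = 0.444.

ζ ≈ 0.444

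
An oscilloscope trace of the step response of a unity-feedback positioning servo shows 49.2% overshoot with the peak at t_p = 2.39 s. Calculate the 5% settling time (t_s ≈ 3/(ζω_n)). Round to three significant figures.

The overshoot fixes ζ = −ln(OS)/√(π²+ln²(OS)) = 0.220.
t_p = π/ω_d ⇒ ω_d = 1.31 rad/s; then ω_n = ω_d/√(1−ζ²) = 1.35 rad/s.
t_s ≈ 3/(ζω_n) = 3/(0.220·1.35) = 10.1 s.

t_s ≈ 10.1 s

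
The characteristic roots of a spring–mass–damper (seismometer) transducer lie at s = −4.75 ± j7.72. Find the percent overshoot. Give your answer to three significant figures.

%OS ≈ 14.5%

|pole| = ω_n = √(4.75² + 7.72²) = 9.06 rad/s; ζ = cos θ = σ/ω_n = 0.524.
%OS = 100 e^{−πζ/√(1−ζ²)} with ζ = 0.524 gives 14.5%.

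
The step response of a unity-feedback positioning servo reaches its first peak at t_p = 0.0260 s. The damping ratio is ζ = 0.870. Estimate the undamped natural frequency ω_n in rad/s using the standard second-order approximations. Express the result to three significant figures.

ω_n ≈ 245 rad/s

Peak time t_p = π/ω_d, so ω_d = π/t_p = π/0.0260 = 121 rad/s.
ω_n = ω_d/√(1−ζ²) = 121/√0.243 = 245 rad/s.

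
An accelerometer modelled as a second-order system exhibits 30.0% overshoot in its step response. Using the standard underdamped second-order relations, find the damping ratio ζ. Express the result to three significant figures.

From %OS = 100·exp(−πζ/√(1−ζ²)), invert to get ζ = −ln(OS)/√(π² + ln²(OS)) with OS = 0.300.
−ln 0.300 = 1.204, so ζ = 1.204/√(π² + 1.450) = 0.358.

ζ ≈ 0.358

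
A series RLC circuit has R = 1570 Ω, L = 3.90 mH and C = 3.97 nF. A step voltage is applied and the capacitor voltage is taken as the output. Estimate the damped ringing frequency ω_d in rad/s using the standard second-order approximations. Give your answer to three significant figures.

ω_d ≈ 155000 rad/s

For a series RLC circuit (capacitor voltage as output), ω_n = 1/√(LC) = 1/√(3.90 mH · 3.97 nF) = 254000 rad/s.
ζ = (R/2)·√(C/L) = (1570/2)·√(3.97 nF/3.90 mH) = 0.792.
ω_d = ω_n√(1−ζ²) = 155000 rad/s.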